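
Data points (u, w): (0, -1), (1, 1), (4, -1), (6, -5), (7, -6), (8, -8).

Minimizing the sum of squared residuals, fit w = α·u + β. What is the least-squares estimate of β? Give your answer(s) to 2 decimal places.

β = 0.92

With design matrix A, AᵀA = [[166, 26]; [26, 6]] and Aᵀw = [-139, -20]ᵀ.
Determinant 166·6 − 26² = 320.
α = ((-139)·6 − 26·(-20))/320 = -157/160; β = (166·(-20) − 26·(-139))/320 = 147/160.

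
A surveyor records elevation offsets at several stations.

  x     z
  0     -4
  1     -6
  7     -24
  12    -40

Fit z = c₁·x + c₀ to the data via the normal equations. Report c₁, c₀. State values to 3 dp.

c₁ = -3.021, c₀ = -3.394

MᵀM·[c₁, c₀]ᵀ = Mᵀz reads: 194·c₁ + 20·c₀ = -654;  20·c₁ + 4·c₀ = -74.
Determinant 194·4 − 20² = 376.
c₁ = ((-654)·4 − 20·(-74))/376 = -142/47; c₀ = (194·(-74) − 20·(-654))/376 = -319/94.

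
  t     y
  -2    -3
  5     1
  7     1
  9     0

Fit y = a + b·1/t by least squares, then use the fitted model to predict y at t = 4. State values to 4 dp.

ŷ = 1.2363

Setting ∂/∂a … = 0 gives: 4·a + (-29/630)·b = -1;  (-29/630)·a + (128101/396900)·b = 129/70.
(Σ1 = 4, Σ1/t = -29/630, Σ1/t·1/t = 128101/396900, Σy = -1, Σ1/t·y = 129/70.)
Δ = 4·(128101/396900) − (-29/630)² = 170521/132300.
a = ((-1)·(128101/396900) − (-29/630)·(129/70))/(170521/132300) = -7264/39351; b = (4·(129/70) − (-29/630)·(-1))/(170521/132300) = 74550/13117.
At t = 4: ŷ = (-7264/39351)·(1) + (74550/13117)·(1/4) = 97297/78702.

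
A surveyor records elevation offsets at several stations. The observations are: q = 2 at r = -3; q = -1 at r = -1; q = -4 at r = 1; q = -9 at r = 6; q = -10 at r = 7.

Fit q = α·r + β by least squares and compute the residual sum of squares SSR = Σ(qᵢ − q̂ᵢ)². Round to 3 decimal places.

SSR = 0.976

Compute the Gram sums: Σr·r = 96, Σr = 10, Σ1 = 5.
Right-hand side: Σr·q = -133, Σq = -22.
So XᵀX·[α, β]ᵀ = Xᵀq: [[96, 10]; [10, 5]]·[α, β]ᵀ = [-133, -22]ᵀ.
Eliminating β: 5·(row 1) − 10·(row 2) gives 380·α = 5·(-133) − 10·(-22) = -445, so α = -89/76.
Then β = ((-22) − 10·(-89/76))/5 = -391/190.
Residuals: 207/380, -43/380, -293/380, 8/95, 97/380; SSR = 371/380.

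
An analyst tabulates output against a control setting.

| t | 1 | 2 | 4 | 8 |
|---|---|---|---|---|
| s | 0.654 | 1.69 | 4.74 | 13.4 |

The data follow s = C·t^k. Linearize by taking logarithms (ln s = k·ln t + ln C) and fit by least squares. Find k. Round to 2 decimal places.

With ln sᵢ as the transformed response and ln tᵢ as the regressor:
AᵀA = [[6.7263, 4.1589]; [4.1589, 4]], rhs = [7.9175, 4.2514]ᵀ  (here Σln t = 4.1589, Σ(ln t)² = 6.7263, Σln s = 4.2514, Σln t·ln s = 7.9175).
Slope k = (n·Σln t·ln s − Σln t·Σln s)/(n·Σ(ln t)² − (Σln t)²) = (4·7.9175 − 4.1589·4.2514)/9.6091 = 1.45583; ln C = (Σln s − k·Σln t)/n = -0.45081.

k = 1.46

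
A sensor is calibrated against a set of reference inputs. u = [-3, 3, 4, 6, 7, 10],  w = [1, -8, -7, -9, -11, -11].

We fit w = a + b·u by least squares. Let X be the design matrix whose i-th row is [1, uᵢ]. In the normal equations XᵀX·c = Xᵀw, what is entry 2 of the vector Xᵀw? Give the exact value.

Entry 2 ↔ basis u, so (Xᵀw)_{2} = Σᵢ (u)·wᵢ = (-3)·(1) + (3)·(-8) + (4)·(-7) + (6)·(-9) + (7)·(-11) + (10)·(-11) = -296.

-296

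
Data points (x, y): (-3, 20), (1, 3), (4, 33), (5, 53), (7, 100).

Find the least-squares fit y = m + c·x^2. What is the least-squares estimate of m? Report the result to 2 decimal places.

m = 1.39

Sums needed: Σ1 = 5, Σx^2 = 100, Σx^2·x^2 = 3364.
For Aᵀy: Σy = 209, Σx^2·y = 6936.
AᵀA·[m, c]ᵀ = Aᵀy becomes [[5, 100]; [100, 3364]]·[m, c]ᵀ = [209, 6936]ᵀ.
Eliminating c: 3364·(row 1) − 100·(row 2) gives 6820·m = 3364·209 − 100·6936 = 9476, so m = 2369/1705.
Then c = (6936 − 100·(2369/1705))/3364 = 689/341.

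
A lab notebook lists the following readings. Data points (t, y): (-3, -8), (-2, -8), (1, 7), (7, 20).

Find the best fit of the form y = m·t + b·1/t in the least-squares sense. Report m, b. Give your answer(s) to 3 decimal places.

m = 2.706, b = 4.125

Forming XᵀX = [[63, 4]; [4, 2437/1764]] and Xᵀy = [187, 347/21]ᵀ gives XᵀX·[m, b]ᵀ = Xᵀy.
Eliminating b: (2437/1764)·(row 1) − 4·(row 2) gives (1989/28)·m = (2437/1764)·187 − 4·(347/21) = 339127/1764, so m = 339127/125307.
Then b = ((347/21) − 4·(339127/125307))/(2437/1764) = 8204/1989.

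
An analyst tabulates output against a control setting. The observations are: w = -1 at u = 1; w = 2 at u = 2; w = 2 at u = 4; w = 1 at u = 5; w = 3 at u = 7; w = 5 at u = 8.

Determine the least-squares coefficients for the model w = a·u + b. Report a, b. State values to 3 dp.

The normal equations are: 159·a + 27·b = 77;  27·a + 6·b = 12.
(Σu·u = 159, Σu = 27, Σ1 = 6, Σu·w = 77, Σw = 12.)
Determinant 159·6 − 27² = 225.
a = (77·6 − 27·12)/225 = 46/75; b = (159·12 − 27·77)/225 = -19/25.

a = 0.613, b = -0.760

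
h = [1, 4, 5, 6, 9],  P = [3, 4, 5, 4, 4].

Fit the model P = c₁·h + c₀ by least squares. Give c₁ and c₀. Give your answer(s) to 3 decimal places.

c₁ = 0.118, c₀ = 3.412

From the data, Σh·h = 159, Σh = 25, Σ1 = 5.
Right-hand side: Σh·P = 104, ΣP = 20.
So MᵀM·[c₁, c₀]ᵀ = MᵀP: [[159, 25]; [25, 5]]·[c₁, c₀]ᵀ = [104, 20]ᵀ.
Δ = 159·5 − 25² = 170.
c₁ = (104·5 − 25·20)/170 = 2/17; c₀ = (159·20 − 25·104)/170 = 58/17.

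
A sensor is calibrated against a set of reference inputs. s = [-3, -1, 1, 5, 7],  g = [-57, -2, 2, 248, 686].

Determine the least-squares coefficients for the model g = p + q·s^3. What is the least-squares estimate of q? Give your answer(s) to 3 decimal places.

From the data, Σ1 = 5, Σs^3 = 441, Σs^3·s^3 = 134005.
For Aᵀg: Σg = 877, Σs^3·g = 267841.
AᵀA·[p, q]ᵀ = Aᵀg becomes [[5, 441]; [441, 134005]]·[p, q]ᵀ = [877, 267841]ᵀ.
det = 5·134005 − 441² = 475544.
p = (877·134005 − 441·267841)/475544 = -74437/59443; q = (5·267841 − 441·877)/475544 = 119056/59443.

q = 2.003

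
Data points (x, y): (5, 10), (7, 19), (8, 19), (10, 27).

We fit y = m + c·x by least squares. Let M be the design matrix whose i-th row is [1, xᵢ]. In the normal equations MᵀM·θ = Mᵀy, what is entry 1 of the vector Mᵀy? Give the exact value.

75

Entry 1 ↔ basis 1, so (Mᵀy)_{1} = Σᵢ yᵢ = (1)·(10) + (1)·(19) + (1)·(19) + (1)·(27) = 75.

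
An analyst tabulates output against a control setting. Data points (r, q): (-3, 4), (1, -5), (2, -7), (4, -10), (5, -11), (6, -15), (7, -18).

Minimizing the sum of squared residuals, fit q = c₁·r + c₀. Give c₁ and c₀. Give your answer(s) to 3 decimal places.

The normal system XᵀX·[c₁, c₀]ᵀ = Xᵀq is [[140, 22]; [22, 7]]·[c₁, c₀]ᵀ = [-342, -62]ᵀ.
Eliminating c₀: 7·(row 1) − 22·(row 2) gives 496·c₁ = 7·(-342) − 22·(-62) = -1030, so c₁ = -515/248.
Then c₀ = ((-62) − 22·(-515/248))/7 = -289/124.

c₁ = -2.077, c₀ = -2.331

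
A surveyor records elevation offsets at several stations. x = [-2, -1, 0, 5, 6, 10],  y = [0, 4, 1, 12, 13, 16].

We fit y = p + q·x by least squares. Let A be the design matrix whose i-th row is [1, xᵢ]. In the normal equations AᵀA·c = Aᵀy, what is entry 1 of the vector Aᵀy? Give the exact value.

Entry 1 ↔ basis 1, so (Aᵀy)_{1} = Σᵢ yᵢ = (1)·(0) + (1)·(4) + (1)·(1) + (1)·(12) + (1)·(13) + (1)·(16) = 46.

46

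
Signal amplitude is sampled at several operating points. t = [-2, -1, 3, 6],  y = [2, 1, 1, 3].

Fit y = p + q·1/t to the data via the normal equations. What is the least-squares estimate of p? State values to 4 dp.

p = 1.8780

XᵀX·[p, q]ᵀ = Xᵀy reads: 4·p + (-1)·q = 7;  (-1)·p + (25/18)·q = -7/6.
Eliminating q: (25/18)·(row 1) − (-1)·(row 2) gives (41/9)·p = (25/18)·7 − (-1)·(-7/6) = 77/9, so p = 77/41.
Then q = ((-7/6) − (-1)·(77/41))/(25/18) = 21/41.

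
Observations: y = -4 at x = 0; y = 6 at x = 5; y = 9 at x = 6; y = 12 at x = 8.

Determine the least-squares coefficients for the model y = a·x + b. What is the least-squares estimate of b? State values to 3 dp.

MᵀM·[a, b]ᵀ = Mᵀy reads: 125·a + 19·b = 180;  19·a + 4·b = 23.
Determinant 125·4 − 19² = 139.
a = (180·4 − 19·23)/139 = 283/139; b = (125·23 − 19·180)/139 = -545/139.

b = -3.921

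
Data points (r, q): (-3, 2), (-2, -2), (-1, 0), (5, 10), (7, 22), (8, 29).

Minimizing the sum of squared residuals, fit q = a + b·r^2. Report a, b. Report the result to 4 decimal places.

a = -2.2293, b = 0.4893

XᵀX·[a, b]ᵀ = Xᵀq reads: 6·a + 152·b = 61;  152·a + 7220·b = 3194.
det = 6·7220 − 152² = 20216.
a = (61·7220 − 152·3194)/20216 = -593/266; b = (6·3194 − 152·61)/20216 = 2473/5054.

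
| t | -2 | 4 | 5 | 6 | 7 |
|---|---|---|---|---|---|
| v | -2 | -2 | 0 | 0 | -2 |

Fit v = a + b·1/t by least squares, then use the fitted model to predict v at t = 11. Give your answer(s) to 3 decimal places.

v̂ = -1.147

Sums needed: Σ1 = 5, Σ1/t = 109/420, Σ1/t·1/t = 70681/176400.
Right-hand side: Σv = -6, Σ1/t·v = 3/14.
Determinant 5·(70681/176400) − (109/420)² = 85381/44100.
a = ((-6)·(70681/176400) − (109/420)·(3/14))/(85381/44100) = -108474/85381; b = (5·(3/14) − (109/420)·(-6))/(85381/44100) = 115920/85381.
At t = 11: v̂ = (-108474/85381)·(1) + (115920/85381)·(1/11) = -1077294/939191.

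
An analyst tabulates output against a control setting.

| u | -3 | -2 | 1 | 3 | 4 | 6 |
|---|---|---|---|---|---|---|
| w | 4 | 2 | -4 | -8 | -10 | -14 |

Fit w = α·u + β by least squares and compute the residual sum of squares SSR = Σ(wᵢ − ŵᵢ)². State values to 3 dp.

Compute the Gram sums: Σu·u = 75, Σu = 9, Σ1 = 6.
For Xᵀw: Σu·w = -168, Σw = -30.
Normal equations: [[75, 9]; [9, 6]]·[α, β]ᵀ = [-168, -30]ᵀ.
det = 75·6 − 9² = 369.
α = ((-168)·6 − 9·(-30))/369 = -2; β = (75·(-30) − 9·(-168))/369 = -2.
Residuals: 0, 0, 0, 0, 0, 0; SSR = 0.

SSR = 0.000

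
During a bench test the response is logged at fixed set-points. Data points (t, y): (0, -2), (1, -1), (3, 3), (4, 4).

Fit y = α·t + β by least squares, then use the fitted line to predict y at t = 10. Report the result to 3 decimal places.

ŷ = 13.800

MᵀM·[α, β]ᵀ = Mᵀy reads: 26·α + 8·β = 24;  8·α + 4·β = 4.
Determinant 26·4 − 8² = 40.
α = (24·4 − 8·4)/40 = 8/5; β = (26·4 − 8·24)/40 = -11/5.
At t = 10: ŷ = (8/5)·(10) + (-11/5)·(1) = 69/5.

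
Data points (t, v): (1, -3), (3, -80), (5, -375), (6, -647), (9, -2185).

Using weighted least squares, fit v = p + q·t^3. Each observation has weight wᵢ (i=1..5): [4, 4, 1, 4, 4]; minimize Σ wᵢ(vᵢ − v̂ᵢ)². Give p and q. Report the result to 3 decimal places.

MᵀWM·[p, q]ᵀ = MᵀWv reads: 17·p + 4017·q = -12035;  4017·p + 2330933·q = -6985995.
(Σwᵢ·1 = 17, Σwᵢ·t^3 = 4017, Σwᵢ·t^3·t^3 = 2330933, Σwᵢ·v = -12035, Σwᵢ·t^3·v = -6985995.)
Determinant 17·2330933 − 4017² = 23489572.
p = ((-12035)·2330933 − 4017·(-6985995))/23489572 = 2490815/5872393; q = (17·(-6985995) − 4017·(-12035))/23489572 = -17604330/5872393.

p = 0.424, q = -2.998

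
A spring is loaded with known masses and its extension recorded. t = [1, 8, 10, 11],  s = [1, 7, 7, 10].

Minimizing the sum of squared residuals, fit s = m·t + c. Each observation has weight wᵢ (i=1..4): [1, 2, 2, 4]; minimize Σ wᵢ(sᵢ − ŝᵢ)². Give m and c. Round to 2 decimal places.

From the data, Σwᵢ·t·t = 813, Σwᵢ·t = 81, Σwᵢ·1 = 9.
Right-hand side: Σwᵢ·t·s = 693, Σwᵢ·s = 69.
Normal equations: [[813, 81]; [81, 9]]·[m, c]ᵀ = [693, 69]ᵀ.
Determinant 813·9 − 81² = 756.
m = (693·9 − 81·69)/756 = 6/7; c = (813·69 − 81·693)/756 = -1/21.

m = 0.86, c = -0.05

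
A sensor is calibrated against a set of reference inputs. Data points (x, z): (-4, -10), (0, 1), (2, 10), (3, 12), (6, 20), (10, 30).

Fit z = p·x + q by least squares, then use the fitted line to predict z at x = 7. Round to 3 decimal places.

ẑ = 22.536

Compute the Gram sums: Σx·x = 165, Σx = 17, Σ1 = 6.
And Σx·z = 516, Σz = 63.
Normal equations: [[165, 17]; [17, 6]]·[p, q]ᵀ = [516, 63]ᵀ.
det = 165·6 − 17² = 701.
p = (516·6 − 17·63)/701 = 2025/701; q = (165·63 − 17·516)/701 = 1623/701.
At x = 7: ẑ = (2025/701)·(7) + (1623/701)·(1) = 15798/701.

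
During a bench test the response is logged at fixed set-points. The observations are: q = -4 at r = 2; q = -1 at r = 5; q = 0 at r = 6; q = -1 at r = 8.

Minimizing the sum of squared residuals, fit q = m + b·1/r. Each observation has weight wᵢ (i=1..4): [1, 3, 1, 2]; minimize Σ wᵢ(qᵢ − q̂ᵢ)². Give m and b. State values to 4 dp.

With design matrix A, AᵀWA = [[7, 91/60]; [91/60, 3089/7200]] and AᵀWq = [-9, -57/20]ᵀ.
det = 7·(3089/7200) − (91/60)² = 1687/2400.
m = ((-9)·(3089/7200) − (91/60)·(-57/20))/(1687/2400) = 1107/1687; b = (7·(-57/20) − (91/60)·(-9))/(1687/2400) = -2160/241.

m = 0.6562, b = -8.9627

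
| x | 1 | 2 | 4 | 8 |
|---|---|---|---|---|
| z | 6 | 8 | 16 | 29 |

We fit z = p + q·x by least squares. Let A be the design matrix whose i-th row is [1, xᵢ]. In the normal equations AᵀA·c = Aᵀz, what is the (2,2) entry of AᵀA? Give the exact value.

Row 2 ↔ basis x, column 2 ↔ basis x, so (AᵀA)_{2,2} = Σᵢ (x)·(x) = (1)·(1) + (2)·(2) + (4)·(4) + (8)·(8) = 85.

85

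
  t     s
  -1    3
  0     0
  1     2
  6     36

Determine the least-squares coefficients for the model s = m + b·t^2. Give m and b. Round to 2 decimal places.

m = 1.01, b = 0.97

The normal equations are: 4·m + 38·b = 41;  38·m + 1298·b = 1301.
(Σ1 = 4, Σt^2 = 38, Σt^2·t^2 = 1298, Σs = 41, Σt^2·s = 1301.)
Δ = 4·1298 − 38² = 3748.
m = (41·1298 − 38·1301)/3748 = 945/937; b = (4·1301 − 38·41)/3748 = 1823/1874.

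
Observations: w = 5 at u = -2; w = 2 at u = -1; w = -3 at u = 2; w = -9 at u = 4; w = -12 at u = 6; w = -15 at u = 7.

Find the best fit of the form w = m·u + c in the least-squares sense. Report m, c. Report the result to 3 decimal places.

m = -2.163, c = 0.436

Normal-equation sums: Σu·u = 110, Σu = 16, Σ1 = 6.
For Aᵀw: Σu·w = -231, Σw = -32.
AᵀA·[m, c]ᵀ = Aᵀw becomes [[110, 16]; [16, 6]]·[m, c]ᵀ = [-231, -32]ᵀ.
Δ = 110·6 − 16² = 404.
m = ((-231)·6 − 16·(-32))/404 = -437/202; c = (110·(-32) − 16·(-231))/404 = 44/101.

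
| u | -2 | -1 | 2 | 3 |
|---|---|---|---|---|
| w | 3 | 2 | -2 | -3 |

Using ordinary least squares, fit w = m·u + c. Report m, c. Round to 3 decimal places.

m = -1.235, c = 0.618

Forming MᵀM = [[18, 2]; [2, 4]] and Mᵀw = [-21, 0]ᵀ gives MᵀM·[m, c]ᵀ = Mᵀw.
Δ = 18·4 − 2² = 68.
m = ((-21)·4 − 2·0)/68 = -21/17; c = (18·0 − 2·(-21))/68 = 21/34.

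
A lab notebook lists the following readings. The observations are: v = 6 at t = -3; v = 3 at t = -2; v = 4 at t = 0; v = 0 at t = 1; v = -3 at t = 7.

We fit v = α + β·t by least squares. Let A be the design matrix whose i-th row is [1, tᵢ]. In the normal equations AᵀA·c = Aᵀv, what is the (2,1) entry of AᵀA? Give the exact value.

3

Row 2 ↔ basis t, column 1 ↔ basis 1, so (AᵀA)_{2,1} = Σᵢ t = (-3)·(1) + (-2)·(1) + (0)·(1) + (1)·(1) + (7)·(1) = 3.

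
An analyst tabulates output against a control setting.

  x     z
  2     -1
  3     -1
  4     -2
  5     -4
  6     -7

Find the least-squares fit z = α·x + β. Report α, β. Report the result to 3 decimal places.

α = -1.500, β = 3.000

Entries of AᵀA: Σx·x = 90, Σx = 20, Σ1 = 5.
And Σx·z = -75, Σz = -15.
AᵀA·[α, β]ᵀ = Aᵀz becomes [[90, 20]; [20, 5]]·[α, β]ᵀ = [-75, -15]ᵀ.
Eliminating β: 5·(row 1) − 20·(row 2) gives 50·α = 5·(-75) − 20·(-15) = -75, so α = -3/2.
Then β = ((-15) − 20·(-3/2))/5 = 3.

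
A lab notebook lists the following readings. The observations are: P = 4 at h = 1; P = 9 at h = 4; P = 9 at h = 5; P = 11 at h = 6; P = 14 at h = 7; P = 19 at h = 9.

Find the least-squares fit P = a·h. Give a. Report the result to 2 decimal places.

a = 2.02

From the data, Σh·h = 208.
And Σh·P = 420.
So XᵀX·[a]ᵀ = XᵀP: [[208]]·[a]ᵀ = [420]ᵀ.
Hence a = 420 / 208 ≈ 2.01923.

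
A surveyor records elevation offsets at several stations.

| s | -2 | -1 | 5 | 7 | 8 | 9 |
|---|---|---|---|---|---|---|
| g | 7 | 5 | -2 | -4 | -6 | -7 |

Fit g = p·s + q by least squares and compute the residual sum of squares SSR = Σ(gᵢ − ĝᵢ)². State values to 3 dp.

SSR = 0.605

AᵀA·[p, q]ᵀ = Aᵀg reads: 224·p + 26·q = -168;  26·p + 6·q = -7.
(Σs·s = 224, Σs = 26, Σ1 = 6, Σs·g = -168, Σg = -7.)
det = 224·6 − 26² = 668.
p = ((-168)·6 − 26·(-7))/668 = -413/334; q = (224·(-7) − 26·(-168))/668 = 700/167.
Residuals: 56/167, -143/334, -3/334, 155/334, -50/167, -21/334; SSR = 101/167.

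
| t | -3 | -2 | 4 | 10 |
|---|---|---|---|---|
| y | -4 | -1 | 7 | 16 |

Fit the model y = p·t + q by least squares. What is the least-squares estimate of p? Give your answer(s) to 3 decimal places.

From the data, Σt·t = 129, Σt = 9, Σ1 = 4.
Right-hand side: Σt·y = 202, Σy = 18.
Normal equations: [[129, 9]; [9, 4]]·[p, q]ᵀ = [202, 18]ᵀ.
Determinant 129·4 − 9² = 435.
p = (202·4 − 9·18)/435 = 646/435; q = (129·18 − 9·202)/435 = 168/145.

p = 1.485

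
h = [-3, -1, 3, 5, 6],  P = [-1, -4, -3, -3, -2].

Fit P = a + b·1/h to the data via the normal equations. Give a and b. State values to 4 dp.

a = -2.5211, b = 0.6227

Normal-equation sums: Σ1 = 5, Σ1/h = -19/30, Σ1/h·1/h = 129/100.
For MᵀP: ΣP = -13, Σ1/h·P = 12/5.
Δ = 5·(129/100) − (-19/30)² = 1361/225.
a = ((-13)·(129/100) − (-19/30)·(12/5))/(1361/225) = -13725/5444; b = (5·(12/5) − (-19/30)·(-13))/(1361/225) = 1695/2722.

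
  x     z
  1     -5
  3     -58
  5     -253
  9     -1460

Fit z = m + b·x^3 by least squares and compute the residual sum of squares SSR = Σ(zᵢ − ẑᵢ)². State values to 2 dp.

SSR = 0.61

Entries of MᵀM: Σ1 = 4, Σx^3 = 882, Σx^3·x^3 = 547796.
Right-hand side: Σz = -1776, Σx^3·z = -1097536.
Normal equations: [[4, 882]; [882, 547796]]·[m, b]ᵀ = [-1776, -1097536]ᵀ.
Eliminating b: 547796·(row 1) − 882·(row 2) gives 1413260·m = 547796·(-1776) − 882·(-1097536) = -4858944, so m = -1214736/353315.
Then b = ((-1097536) − 882·(-1214736/353315))/547796 = -705928/353315.
Residuals: 154089/353315, -217478/353315, 67041/353315, -3652/353315; SSR = 213826/353315.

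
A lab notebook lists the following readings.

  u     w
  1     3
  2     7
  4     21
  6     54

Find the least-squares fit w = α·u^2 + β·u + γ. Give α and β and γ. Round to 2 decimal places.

α = 1.98, β = -3.85, γ = 5.53

Entries of XᵀX: Σu^2·u^2 = 1569, Σu^2·u = 289, Σu^2 = 57, Σu·u = 57, Σu = 13, Σ1 = 4.
Right-hand side: Σu^2·w = 2311, Σu·w = 425, Σw = 85.
XᵀX·[α, β, γ]ᵀ = Xᵀw becomes [[1569, 289, 57]; [289, 57, 13]; [57, 13, 4]]·[α, β, γ]ᵀ = [2311, 425, 85]ᵀ.
Row-reducing yields α = 1577/796, β = -3065/796, γ = 1101/199.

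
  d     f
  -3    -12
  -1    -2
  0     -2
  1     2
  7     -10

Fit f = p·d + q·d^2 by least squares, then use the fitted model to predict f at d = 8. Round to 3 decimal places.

f̂ = -15.737

With design matrix M, MᵀM = [[60, 316]; [316, 2484]] and Mᵀf = [-30, -598]ᵀ.
Δ = 60·2484 − 316² = 49184.
p = ((-30)·2484 − 316·(-598))/49184 = 7153/3074; q = (60·(-598) − 316·(-30))/49184 = -825/1537.
At d = 8: f̂ = (7153/3074)·(8) + (-825/1537)·(64) = -24188/1537.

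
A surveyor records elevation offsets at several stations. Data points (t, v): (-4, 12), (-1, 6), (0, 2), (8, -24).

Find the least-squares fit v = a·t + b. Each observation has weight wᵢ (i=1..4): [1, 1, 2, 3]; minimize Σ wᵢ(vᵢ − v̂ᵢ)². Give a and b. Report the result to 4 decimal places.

Entries of XᵀWX: Σwᵢ·t·t = 209, Σwᵢ·t = 19, Σwᵢ·1 = 7.
Right-hand side: Σwᵢ·t·v = -630, Σwᵢ·v = -50.
det = 209·7 − 19² = 1102.
a = ((-630)·7 − 19·(-50))/1102 = -1730/551; b = (209·(-50) − 19·(-630))/1102 = 40/29.

a = -3.1397, b = 1.3793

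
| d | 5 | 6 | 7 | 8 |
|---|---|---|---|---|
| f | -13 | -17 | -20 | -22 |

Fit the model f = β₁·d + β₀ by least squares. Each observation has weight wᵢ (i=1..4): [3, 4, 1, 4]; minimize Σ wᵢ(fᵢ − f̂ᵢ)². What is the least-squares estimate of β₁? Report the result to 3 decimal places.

From the data, Σwᵢ·d·d = 524, Σwᵢ·d = 78, Σwᵢ·1 = 12.
Moment sums: Σwᵢ·d·f = -1447, Σwᵢ·f = -215.
Normal equations: [[524, 78]; [78, 12]]·[β₁, β₀]ᵀ = [-1447, -215]ᵀ.
Δ = 524·12 − 78² = 204.
β₁ = ((-1447)·12 − 78·(-215))/204 = -99/34; β₀ = (524·(-215) − 78·(-1447))/204 = 103/102.

β₁ = -2.912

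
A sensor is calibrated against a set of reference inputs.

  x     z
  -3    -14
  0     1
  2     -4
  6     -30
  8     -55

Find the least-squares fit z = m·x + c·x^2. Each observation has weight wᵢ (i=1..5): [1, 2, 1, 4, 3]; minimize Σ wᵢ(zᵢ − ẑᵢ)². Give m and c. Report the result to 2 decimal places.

MᵀWM·[m, c]ᵀ = MᵀWz reads: 349·m + 2381·c = -2006;  2381·m + 17569·c = -15022.
Determinant 349·17569 − 2381² = 462420.
m = ((-2006)·17569 − 2381·(-15022))/462420 = 43664/38535; c = (349·(-15022) − 2381·(-2006))/462420 = -38866/38535.

m = 1.13, c = -1.01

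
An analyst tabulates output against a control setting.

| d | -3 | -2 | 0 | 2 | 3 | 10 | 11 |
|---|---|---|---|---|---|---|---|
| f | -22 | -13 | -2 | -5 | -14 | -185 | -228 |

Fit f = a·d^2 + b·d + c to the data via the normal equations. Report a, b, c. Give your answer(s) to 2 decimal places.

AᵀA·[a, b, c]ᵀ = Aᵀf reads: 24835·a + 2331·b + 247·c = -46484;  2331·a + 247·b + 21·c = -4318;  247·a + 21·b + 7·c = -469.
(Σd^2·d^2 = 24835, Σd^2·d = 2331, Σd^2 = 247, Σd·d = 247, Σd = 21, Σ1 = 7, Σd^2·f = -46484, Σd·f = -4318, Σf = -469.)
Solving the 3×3 system (Gaussian elimination) gives a = -3078425/1532562, b = 785159/510854, c = -561830/766281.

a = -2.01, b = 1.54, c = -0.73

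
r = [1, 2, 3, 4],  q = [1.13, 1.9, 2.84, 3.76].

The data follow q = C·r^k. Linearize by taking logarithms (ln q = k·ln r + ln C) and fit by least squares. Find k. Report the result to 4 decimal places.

k = 0.8661

Taking logs, ln q = k·ln r + ln C, so regress ln q on ln r.
Sums: Σln r = 3.1781, Σ(ln r)² = 3.6092, Σln q = 3.1323, Σln r·ln q = 3.4277.
Normal system: [[3.6092, 3.1781]; [3.1781, 4]]·[k, ln C]ᵀ = [3.4277, 3.1323]ᵀ.
Solving (det = 4.3368): k = 0.86609, ln C = 0.09495.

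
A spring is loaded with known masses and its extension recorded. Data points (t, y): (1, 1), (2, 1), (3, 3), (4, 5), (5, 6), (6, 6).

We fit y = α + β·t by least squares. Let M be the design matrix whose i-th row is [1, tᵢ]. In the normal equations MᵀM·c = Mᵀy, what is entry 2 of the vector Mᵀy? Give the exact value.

Entry 2 ↔ basis t, so (Mᵀy)_{2} = Σᵢ (t)·yᵢ = (1)·(1) + (2)·(1) + (3)·(3) + (4)·(5) + (5)·(6) + (6)·(6) = 98.

98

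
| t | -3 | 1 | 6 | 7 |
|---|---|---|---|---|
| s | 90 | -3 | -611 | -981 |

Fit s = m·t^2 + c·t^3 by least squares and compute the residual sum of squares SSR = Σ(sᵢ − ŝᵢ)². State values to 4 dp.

Normal-equation sums: Σt^2·t^2 = 3779, Σt^2·t^3 = 24341, Σt^3·t^3 = 165035.
For Mᵀs: Σt^2·s = -69258, Σt^3·s = -470892.
Eliminating c: 165035·(row 1) − 24341·(row 2) gives 31182984·m = 165035·(-69258) − 24341·(-470892) = 31988142, so m = 1777119/1732388.
Then c = ((-470892) − 24341·(1777119/1732388))/165035 = -5205105/1732388.
Residuals: -308493/866194, -884589/866194, 459332/433097, -42873/61871; SSR = 2403475/866194.

SSR = 2.7748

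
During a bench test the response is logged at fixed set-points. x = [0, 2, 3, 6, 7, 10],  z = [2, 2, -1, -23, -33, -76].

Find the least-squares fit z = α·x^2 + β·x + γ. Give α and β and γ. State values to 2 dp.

α = -0.94, β = 1.50, γ = 2.38

With design matrix A, AᵀA = [[13794, 1594, 198]; [1594, 198, 28]; [198, 28, 6]] and Aᵀz = [-10046, -1128, -129]ᵀ.
Solving the 3×3 system (Gaussian elimination) gives α = -56059/59910, β = 5987/3994, γ = 71396/29955.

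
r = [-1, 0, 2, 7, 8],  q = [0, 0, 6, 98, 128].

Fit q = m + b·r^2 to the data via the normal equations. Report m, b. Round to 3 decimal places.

Setting ∂/∂m … = 0 gives: 5·m + 118·b = 232;  118·m + 6514·b = 13018.
det = 5·6514 − 118² = 18646.
m = (232·6514 − 118·13018)/18646 = -12438/9323; b = (5·13018 − 118·232)/18646 = 18857/9323.

m = -1.334, b = 2.023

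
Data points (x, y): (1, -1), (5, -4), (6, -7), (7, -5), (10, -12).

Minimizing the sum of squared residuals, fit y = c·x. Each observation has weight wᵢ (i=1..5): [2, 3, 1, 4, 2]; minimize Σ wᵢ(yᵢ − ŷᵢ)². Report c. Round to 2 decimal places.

c = -0.95

Forming AᵀWA = [[509]] and AᵀWy = [-484]ᵀ gives AᵀWA·[c]ᵀ = AᵀWy.
Hence c = -484 / 509 ≈ -0.950884.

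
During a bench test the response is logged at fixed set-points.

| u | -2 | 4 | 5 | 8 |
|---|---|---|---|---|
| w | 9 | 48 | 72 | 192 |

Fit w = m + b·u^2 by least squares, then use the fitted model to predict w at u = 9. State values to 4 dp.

ŵ = 243.5328

Entries of XᵀX: Σ1 = 4, Σu^2 = 109, Σu^2·u^2 = 4993.
For Xᵀw: Σw = 321, Σu^2·w = 14892.
Determinant 4·4993 − 109² = 8091.
m = (321·4993 − 109·14892)/8091 = -2275/899; b = (4·14892 − 109·321)/8091 = 2731/899.
At u = 9: ŵ = (-2275/899)·(1) + (2731/899)·(81) = 218936/899.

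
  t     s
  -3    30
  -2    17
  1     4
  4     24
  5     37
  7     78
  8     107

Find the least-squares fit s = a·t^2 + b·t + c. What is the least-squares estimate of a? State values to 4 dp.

The normal system XᵀX·[a, b, c]ᵀ = Xᵀs is [[7476, 1010, 168]; [1010, 168, 20]; [168, 20, 7]]·[a, b, c]ᵀ = [12321, 1563, 297]ᵀ.
Row-reducing yields a = 98517/50446, b = -145899/50446, c = 96399/25223.

a = 1.9529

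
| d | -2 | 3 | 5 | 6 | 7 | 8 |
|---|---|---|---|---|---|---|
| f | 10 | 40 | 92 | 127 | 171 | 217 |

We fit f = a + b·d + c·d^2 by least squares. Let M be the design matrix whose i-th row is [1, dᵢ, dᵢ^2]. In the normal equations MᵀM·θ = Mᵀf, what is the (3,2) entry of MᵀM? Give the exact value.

1215

Row 3 ↔ basis d^2, column 2 ↔ basis d, so (MᵀM)_{3,2} = Σᵢ (d^2)·(d) = (4)·(-2) + (9)·(3) + (25)·(5) + (36)·(6) + (49)·(7) + (64)·(8) = 1215.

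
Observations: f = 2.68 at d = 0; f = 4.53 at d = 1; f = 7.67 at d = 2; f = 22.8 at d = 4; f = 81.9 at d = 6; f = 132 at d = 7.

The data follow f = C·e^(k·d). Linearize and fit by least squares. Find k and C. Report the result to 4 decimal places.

k = 0.5646, C = 2.5670

Let Y = ln f. Fitting Y = k·d + ln C by least squares:
XᵀX = [[106.0000, 20.0000]; [20.0000, 6]], rhs = [78.7050, 16.9489]ᵀ  (here Σd = 20.0000, Σ(d)² = 106.0000, Σln f = 16.9489, Σd·ln f = 78.7050).
Slope k = (n·Σd·ln f − Σd·Σln f)/(n·Σ(d)² − (Σd)²) = (6·78.7050 − 20.0000·16.9489)/236.0000 = 0.56463; ln C = (Σln f − k·Σd)/n = 0.94273, so C = exp(0.94273) = 2.56699.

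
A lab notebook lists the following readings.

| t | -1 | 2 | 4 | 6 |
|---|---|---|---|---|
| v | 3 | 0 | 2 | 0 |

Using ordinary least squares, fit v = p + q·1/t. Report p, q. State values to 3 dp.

p = 1.213, q = -1.790

MᵀM·[p, q]ᵀ = Mᵀv reads: 4·p + (-1/12)·q = 5;  (-1/12)·p + (193/144)·q = -5/2.
(Σ1 = 4, Σ1/t = -1/12, Σ1/t·1/t = 193/144, Σv = 5, Σ1/t·v = -5/2.)
Δ = 4·(193/144) − (-1/12)² = 257/48.
p = (5·(193/144) − (-1/12)·(-5/2))/(257/48) = 935/771; q = (4·(-5/2) − (-1/12)·5)/(257/48) = -460/257.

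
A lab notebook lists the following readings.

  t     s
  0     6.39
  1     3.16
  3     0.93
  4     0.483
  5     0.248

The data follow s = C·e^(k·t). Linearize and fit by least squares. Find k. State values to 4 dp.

k = -0.6429

Let Y = ln s. Fitting Y = k·t + ln C by least squares:
Σt = 13.0000, Σ(t)² = 51.0000, Σln s = 0.8107, Σt·ln s = -8.9497.
Equations: 51.0000·k + 13.0000·ln C = -8.9497;  13.0000·k + 5·ln C = 0.8107.
Slope k = (n·Σt·ln s − Σt·Σln s)/(n·Σ(t)² − (Σt)²) = (5·-8.9497 − 13.0000·0.8107)/86.0000 = -0.64288; ln C = (Σln s − k·Σt)/n = 1.83361.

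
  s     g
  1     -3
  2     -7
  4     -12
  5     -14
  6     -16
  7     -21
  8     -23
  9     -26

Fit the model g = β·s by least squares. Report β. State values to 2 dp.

Entries of XᵀX: Σs·s = 276.
For Xᵀg: Σs·g = -796.
β = (-796)/276 = -2.88406.

β = -2.88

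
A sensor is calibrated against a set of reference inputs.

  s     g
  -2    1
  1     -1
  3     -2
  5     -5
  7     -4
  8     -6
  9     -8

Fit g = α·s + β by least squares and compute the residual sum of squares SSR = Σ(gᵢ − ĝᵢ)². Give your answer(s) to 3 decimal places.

Entries of MᵀM: Σs·s = 233, Σs = 31, Σ1 = 7.
For Mᵀg: Σs·g = -182, Σg = -25.
Determinant 233·7 − 31² = 670.
α = ((-182)·7 − 31·(-25))/670 = -499/670; β = (233·(-25) − 31·(-182))/670 = -183/670.
Residuals: -29/134, 6/335, 34/67, -336/335, 498/335, 31/134, -343/335; SSR = 3097/670.

SSR = 4.622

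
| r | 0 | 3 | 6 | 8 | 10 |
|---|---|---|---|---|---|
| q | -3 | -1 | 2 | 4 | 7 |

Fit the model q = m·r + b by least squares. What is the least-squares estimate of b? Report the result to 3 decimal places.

The normal system MᵀM·[m, b]ᵀ = Mᵀq is [[209, 27]; [27, 5]]·[m, b]ᵀ = [111, 9]ᵀ.
Eliminating b: 5·(row 1) − 27·(row 2) gives 316·m = 5·111 − 27·9 = 312, so m = 78/79.
Then b = (9 − 27·(78/79))/5 = -279/79.

b = -3.532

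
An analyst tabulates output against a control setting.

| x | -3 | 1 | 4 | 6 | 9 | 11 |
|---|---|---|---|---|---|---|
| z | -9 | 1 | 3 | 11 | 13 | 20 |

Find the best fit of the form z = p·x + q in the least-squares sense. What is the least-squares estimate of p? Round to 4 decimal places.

The normal system AᵀA·[p, q]ᵀ = Aᵀz is [[264, 28]; [28, 6]]·[p, q]ᵀ = [443, 39]ᵀ.
Δ = 264·6 − 28² = 800.
p = (443·6 − 28·39)/800 = 783/400; q = (264·39 − 28·443)/800 = -527/200.

p = 1.9575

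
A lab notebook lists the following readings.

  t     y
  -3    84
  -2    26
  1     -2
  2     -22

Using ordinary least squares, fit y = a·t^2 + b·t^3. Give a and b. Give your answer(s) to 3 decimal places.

The normal equations are: 114·a + (-242)·b = 770;  (-242)·a + 858·b = -2654.
det = 114·858 − (-242)² = 39248.
a = (770·858 − (-242)·(-2654))/39248 = 209/446; b = (114·(-2654) − (-242)·770)/39248 = -14527/4906.

a = 0.469, b = -2.961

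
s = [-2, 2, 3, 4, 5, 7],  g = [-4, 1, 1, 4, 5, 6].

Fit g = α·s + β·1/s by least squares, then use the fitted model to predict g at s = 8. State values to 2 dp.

ĝ = 6.93

Setting ∂/∂α … = 0 gives: 107·α + 6·β = 96;  6·α + (129481/176400)·β = 239/42.
Eliminating β: (129481/176400)·(row 1) − 6·(row 2) gives (7504067/176400)·α = (129481/176400)·96 − 6·(239/42) = 133487/3675, so α = 6407376/7504067.
Then β = ((239/42) − 6·(6407376/7504067))/(129481/176400) = 5800200/7504067.
At s = 8: ĝ = (6407376/7504067)·(8) + (5800200/7504067)·(1/8) = 51984033/7504067.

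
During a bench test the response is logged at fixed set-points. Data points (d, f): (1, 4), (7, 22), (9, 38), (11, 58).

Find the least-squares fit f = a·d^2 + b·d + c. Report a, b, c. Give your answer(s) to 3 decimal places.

The normal equations are: 23604·a + 2404·b + 252·c = 11178;  2404·a + 252·b + 28·c = 1138;  252·a + 28·b + 4·c = 122.
Inverting the 3×3 Gram matrix, [a, b, c]ᵀ = [431/724, -627/362, 3707/724]ᵀ.

a = 0.595, b = -1.732, c = 5.120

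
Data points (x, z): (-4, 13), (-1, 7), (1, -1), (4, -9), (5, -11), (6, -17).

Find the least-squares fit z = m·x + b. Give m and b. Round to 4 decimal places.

m = -2.9399, b = 2.3898

With design matrix M, MᵀM = [[95, 11]; [11, 6]] and Mᵀz = [-253, -18]ᵀ.
det = 95·6 − 11² = 449.
m = ((-253)·6 − 11·(-18))/449 = -1320/449; b = (95·(-18) − 11·(-253))/449 = 1073/449.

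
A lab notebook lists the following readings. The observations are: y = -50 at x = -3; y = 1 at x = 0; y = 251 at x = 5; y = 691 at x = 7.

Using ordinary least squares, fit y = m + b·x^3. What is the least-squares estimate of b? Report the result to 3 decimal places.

Forming MᵀM = [[4, 441]; [441, 134003]] and Mᵀy = [893, 269738]ᵀ gives MᵀM·[m, b]ᵀ = Mᵀy.
Eliminating b: 134003·(row 1) − 441·(row 2) gives 341531·m = 134003·893 − 441·269738 = 710221, so m = 710221/341531.
Then b = (269738 − 441·(710221/341531))/134003 = 685139/341531.

b = 2.006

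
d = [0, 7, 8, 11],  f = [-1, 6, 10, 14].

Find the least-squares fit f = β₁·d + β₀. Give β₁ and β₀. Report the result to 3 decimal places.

β₁ = 1.346, β₀ = -1.500

Forming MᵀM = [[234, 26]; [26, 4]] and Mᵀf = [276, 29]ᵀ gives MᵀM·[β₁, β₀]ᵀ = Mᵀf.
Δ = 234·4 − 26² = 260.
β₁ = (276·4 − 26·29)/260 = 35/26; β₀ = (234·29 − 26·276)/260 = -3/2.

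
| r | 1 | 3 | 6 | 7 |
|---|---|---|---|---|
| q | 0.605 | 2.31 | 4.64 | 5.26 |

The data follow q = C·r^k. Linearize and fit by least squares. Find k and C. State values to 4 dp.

Let Y = ln q. Fitting Y = k·ln r + ln C by least squares:
XᵀX = [[8.2039, 4.8363]; [4.8363, 4]], rhs = [6.9001, 3.5296]ᵀ  (here Σln r = 4.8363, Σ(ln r)² = 8.2039, Σln q = 3.5296, Σln r·ln q = 6.9001).
Slope k = (n·Σln r·ln q − Σln r·Σln q)/(n·Σ(ln r)² − (Σln r)²) = (4·6.9001 − 4.8363·3.5296)/9.4260 = 1.11717; ln C = (Σln q − k·Σln r)/n = -0.46834, so C = exp(-0.46834) = 0.62604.

k = 1.1172, C = 0.6260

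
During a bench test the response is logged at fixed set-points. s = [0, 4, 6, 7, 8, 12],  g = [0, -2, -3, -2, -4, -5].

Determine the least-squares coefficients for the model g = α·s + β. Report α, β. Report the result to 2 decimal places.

Entries of AᵀA: Σs·s = 309, Σs = 37, Σ1 = 6.
For Aᵀg: Σs·g = -132, Σg = -16.
So AᵀA·[α, β]ᵀ = Aᵀg: [[309, 37]; [37, 6]]·[α, β]ᵀ = [-132, -16]ᵀ.
det = 309·6 − 37² = 485.
α = ((-132)·6 − 37·(-16))/485 = -40/97; β = (309·(-16) − 37·(-132))/485 = -12/97.

α = -0.41, β = -0.12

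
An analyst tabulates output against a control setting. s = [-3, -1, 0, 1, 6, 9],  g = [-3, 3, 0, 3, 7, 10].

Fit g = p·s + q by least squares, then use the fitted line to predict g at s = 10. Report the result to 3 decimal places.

The normal equations are: 128·p + 12·q = 141;  12·p + 6·q = 20.
(Σs·s = 128, Σs = 12, Σ1 = 6, Σs·g = 141, Σg = 20.)
Eliminating q: 6·(row 1) − 12·(row 2) gives 624·p = 6·141 − 12·20 = 606, so p = 101/104.
Then q = (20 − 12·(101/104))/6 = 217/156.
At s = 10: ĝ = (101/104)·(10) + (217/156)·(1) = 433/39.

ĝ = 11.103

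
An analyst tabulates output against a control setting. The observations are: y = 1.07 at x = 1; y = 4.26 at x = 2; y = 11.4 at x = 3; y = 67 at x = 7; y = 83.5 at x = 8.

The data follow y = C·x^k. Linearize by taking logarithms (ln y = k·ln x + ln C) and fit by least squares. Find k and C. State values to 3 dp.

Linearized form: ln y = k·ln x + ln C. From the 5 transformed points,
XᵀX = [[9.7980, 5.8171]; [5.8171, 5]], rhs = [21.0613, 12.5801]ᵀ  (here Σln x = 5.8171, Σ(ln x)² = 9.7980, Σln y = 12.5801, Σln x·ln y = 21.0613).
Slope k = (n·Σln x·ln y − Σln x·Σln y)/(n·Σ(ln x)² − (Σln x)²) = (5·21.0613 − 5.8171·12.5801)/15.1514 = 2.12038; ln C = (Σln y − k·Σln x)/n = 0.04912, so C = exp(0.04912) = 1.05034.

k = 2.120, C = 1.050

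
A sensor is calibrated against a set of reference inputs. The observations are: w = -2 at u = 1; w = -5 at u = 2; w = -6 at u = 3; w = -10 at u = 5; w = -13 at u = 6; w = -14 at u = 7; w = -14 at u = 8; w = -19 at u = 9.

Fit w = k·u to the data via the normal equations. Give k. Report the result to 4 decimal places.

k = -2.0037

With design matrix A, AᵀA = [[269]] and Aᵀw = [-539]ᵀ.
Hence k = -539 / 269 ≈ -2.00372.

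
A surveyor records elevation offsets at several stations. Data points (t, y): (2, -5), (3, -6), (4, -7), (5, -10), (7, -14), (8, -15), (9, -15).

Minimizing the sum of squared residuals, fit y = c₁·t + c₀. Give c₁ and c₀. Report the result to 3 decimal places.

MᵀM·[c₁, c₀]ᵀ = Mᵀy reads: 248·c₁ + 38·c₀ = -459;  38·c₁ + 7·c₀ = -72.
Eliminating c₀: 7·(row 1) − 38·(row 2) gives 292·c₁ = 7·(-459) − 38·(-72) = -477, so c₁ = -477/292.
Then c₀ = ((-72) − 38·(-477/292))/7 = -207/146.

c₁ = -1.634, c₀ = -1.418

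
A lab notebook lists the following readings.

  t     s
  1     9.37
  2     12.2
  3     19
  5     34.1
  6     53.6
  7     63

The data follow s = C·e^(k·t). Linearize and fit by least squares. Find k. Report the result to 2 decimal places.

Let Y = ln s. Fitting Y = k·t + ln C by least squares:
Σt = 24.0000, Σ(t)² = 124.0000, Σln s = 19.3374, Σt·ln s = 86.6114.
Equations: 124.0000·k + 24.0000·ln C = 86.6114;  24.0000·k + 6·ln C = 19.3374.
Solving (det = 168.0000): k = 0.33078, ln C = 1.89976.

k = 0.33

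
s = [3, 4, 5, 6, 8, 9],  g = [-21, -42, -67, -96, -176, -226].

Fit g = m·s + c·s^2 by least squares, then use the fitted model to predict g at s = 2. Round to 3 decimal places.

ĝ = -8.661

Compute the Gram sums: Σs·s = 231, Σs·s^2 = 1673, Σs^2·s^2 = 12915.
Moment sums: Σs·g = -4584, Σs^2·g = -35562.
MᵀM·[m, c]ᵀ = Mᵀg becomes [[231, 1673]; [1673, 12915]]·[m, c]ᵀ = [-4584, -35562]ᵀ.
Eliminating c: 12915·(row 1) − 1673·(row 2) gives 184436·m = 12915·(-4584) − 1673·(-35562) = 292866, so m = 20919/13174.
Then c = ((-35562) − 1673·(20919/13174))/12915 = -38985/13174.
At s = 2: ĝ = (20919/13174)·(2) + (-38985/13174)·(4) = -57051/6587.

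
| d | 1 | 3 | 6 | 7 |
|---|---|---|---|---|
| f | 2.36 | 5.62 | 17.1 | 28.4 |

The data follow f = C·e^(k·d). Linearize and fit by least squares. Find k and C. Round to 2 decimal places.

With ln fᵢ as the transformed response and dᵢ as the regressor:
Sums: Σd = 17.0000, Σ(d)² = 95.0000, Σln f = 8.7705, Σd·ln f = 46.4969.
Normal system: [[95.0000, 17.0000]; [17.0000, 4]]·[k, ln C]ᵀ = [46.4969, 8.7705]ᵀ.
Δ = 95.0000·4 − (17.0000)² = 91.0000; k = (46.4969·4 − 17.0000·8.7705)/91.0000 = 0.40538, ln C = (95.0000·8.7705 − 17.0000·46.4969)/91.0000 = 0.46975, so C = exp(0.46975) = 1.59960.

k = 0.41, C = 1.60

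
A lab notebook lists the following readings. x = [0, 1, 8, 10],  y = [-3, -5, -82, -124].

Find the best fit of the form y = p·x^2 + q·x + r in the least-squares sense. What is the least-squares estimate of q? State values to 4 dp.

q = -0.9616

The normal equations are: 14097·p + 1513·q + 165·r = -17653;  1513·p + 165·q + 19·r = -1901;  165·p + 19·q + 4·r = -214.
Inverting the 3×3 Gram matrix, [p, q, r]ᵀ = [-29369/26356, -25345/26356, -39093/13178]ᵀ.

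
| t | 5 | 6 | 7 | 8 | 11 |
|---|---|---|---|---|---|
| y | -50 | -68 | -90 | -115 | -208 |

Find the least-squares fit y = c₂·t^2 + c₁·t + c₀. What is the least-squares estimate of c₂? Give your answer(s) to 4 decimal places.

The normal system XᵀX·[c₂, c₁, c₀]ᵀ = Xᵀy is [[23059, 2527, 295]; [2527, 295, 37]; [295, 37, 5]]·[c₂, c₁, c₀]ᵀ = [-40636, -4496, -531]ᵀ.
Inverting the 3×3 Gram matrix, [c₂, c₁, c₀]ᵀ = [-5995/3822, -4871/3822, -207/49]ᵀ.

c₂ = -1.5686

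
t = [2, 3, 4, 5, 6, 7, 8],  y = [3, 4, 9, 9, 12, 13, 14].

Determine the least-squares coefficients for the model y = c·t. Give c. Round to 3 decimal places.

c = 1.842

From the data, Σt·t = 203.
Moment sums: Σt·y = 374.
Hence c = 374 / 203 ≈ 1.84236.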